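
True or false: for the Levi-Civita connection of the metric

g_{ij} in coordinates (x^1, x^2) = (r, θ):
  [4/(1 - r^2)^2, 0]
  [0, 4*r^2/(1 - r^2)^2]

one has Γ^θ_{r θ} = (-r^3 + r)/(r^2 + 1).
Γ^θ_{r θ} = (1/2) g^{θθ} (∂_r g_{θθ} + ∂_θ g_{θr} - ∂_θ g_{rθ}) = (1/2)((1 - r^2)^2/(4*r^2))((-8*(r^3 + r)/(r^2 - 1)^3) + (0) - (0)) = (-r^2 - 1)/(r^3 - r)
This differs from the proposed value (-r^3 + r)/(r^2 + 1).
False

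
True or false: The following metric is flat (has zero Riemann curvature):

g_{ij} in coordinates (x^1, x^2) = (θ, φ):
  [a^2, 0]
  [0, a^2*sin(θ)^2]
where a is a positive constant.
Non-zero Christoffel symbols:
Γ^θ_{φ φ} = -sin(2*θ)/2
Γ^φ_{θ φ} = 1/tan(θ)
Ricci tensor: R_{θθ} = 1, R_{θφ} = 0, R_{φφ} = sin(θ)^2
The Ricci tensor is non-zero, so the Riemann tensor is non-zero: not flat.
False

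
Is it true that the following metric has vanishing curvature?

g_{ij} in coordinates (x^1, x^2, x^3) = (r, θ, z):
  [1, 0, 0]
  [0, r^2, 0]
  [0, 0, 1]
Non-zero Christoffel symbols:
Γ^r_{θ θ} = -r
Γ^θ_{r θ} = 1/r
Ricci tensor: R_{rr} = 0, R_{rθ} = 0, R_{rz} = 0, R_{θθ} = 0, R_{θz} = 0, R_{zz} = 0
All R_{ij} vanish; in 3 dimensions the Riemann tensor is fully determined by the Ricci tensor, so R^i_{jkl} = 0: the metric is flat (curvilinear coordinates on flat space).
Yes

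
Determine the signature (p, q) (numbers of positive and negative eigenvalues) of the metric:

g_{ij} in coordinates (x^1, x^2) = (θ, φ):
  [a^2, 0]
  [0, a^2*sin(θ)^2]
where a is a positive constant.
The metric is diagonal, so its eigenvalues are the diagonal entries: a^2, a^2*sin(θ)^2 (at a generic point, where coordinate-dependent entries are positive).
2 positive, 0 negative.
(2, 0) - Riemannian (positive definite)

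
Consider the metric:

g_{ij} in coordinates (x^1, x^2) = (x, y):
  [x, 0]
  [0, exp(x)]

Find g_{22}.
With x^1 = x, x^2 = y, g_{22} = g_{yy} is the row-2, column-2 entry of the matrix.
g_{22} = exp(x)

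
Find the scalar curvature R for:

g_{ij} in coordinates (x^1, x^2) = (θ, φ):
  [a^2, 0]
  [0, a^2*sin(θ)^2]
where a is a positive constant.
Non-zero Christoffel symbols (Γ^k_{ij} = Γ^k_{ji}):
Γ^θ_{φ φ} = -sin(2*θ)/2
Γ^φ_{θ φ} = 1/tan(θ)
Ricci tensor (R_{ij} = R^k_{ikj}): R_{θθ} = 1, R_{θφ} = 0, R_{φφ} = sin(θ)^2
Inverse metric: g^{θθ} = 1/a^2, g^{φφ} = 1/(a^2*sin(θ)^2)
R = g^{ij} R_{ij} = (1/a^2)(1) + (1/(a^2*sin(θ)^2))(sin(θ)^2) = 2/a^2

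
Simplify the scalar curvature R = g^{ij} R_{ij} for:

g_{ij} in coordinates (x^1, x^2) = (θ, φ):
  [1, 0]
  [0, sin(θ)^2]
Non-zero Christoffel symbols (Γ^k_{ij} = Γ^k_{ji}):
Γ^θ_{φ φ} = -sin(2*θ)/2
Γ^φ_{θ φ} = 1/tan(θ)
Ricci tensor (R_{ij} = R^k_{ikj}): R_{θθ} = 1, R_{θφ} = 0, R_{φφ} = sin(θ)^2
Inverse metric: g^{θθ} = 1, g^{φφ} = 1/sin(θ)^2
R = g^{ij} R_{ij} = (1)(1) + (1/sin(θ)^2)(sin(θ)^2) = 2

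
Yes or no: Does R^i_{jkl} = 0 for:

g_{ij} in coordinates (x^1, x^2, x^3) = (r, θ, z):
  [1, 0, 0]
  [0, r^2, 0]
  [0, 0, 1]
Non-zero Christoffel symbols:
Γ^r_{θ θ} = -r
Γ^θ_{r θ} = 1/r
Ricci tensor: R_{rr} = 0, R_{rθ} = 0, R_{rz} = 0, R_{θθ} = 0, R_{θz} = 0, R_{zz} = 0
All R_{ij} vanish; in 3 dimensions the Riemann tensor is fully determined by the Ricci tensor, so R^i_{jkl} = 0: the metric is flat (curvilinear coordinates on flat space).
Yes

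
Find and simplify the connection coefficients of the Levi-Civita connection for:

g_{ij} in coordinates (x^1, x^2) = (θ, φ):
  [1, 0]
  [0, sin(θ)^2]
Using Γ^k_{ij} = (1/2) g^{km} (∂_i g_{mj} + ∂_j g_{mi} - ∂_m g_{ij}); the metric is diagonal, so only the m = k term contributes.
Non-zero symbols (using the symmetry Γ^k_{ij} = Γ^k_{ji}):
Γ^θ_{φ φ} = (1/2) g^{θθ} (∂_φ g_{θφ} + ∂_φ g_{θφ} - ∂_θ g_{φφ}) = (1/2)(1)((0) + (0) - (sin(2*θ))) = -sin(2*θ)/2
Γ^φ_{θ φ} = (1/2) g^{φφ} (∂_θ g_{φφ} + ∂_φ g_{φθ} - ∂_φ g_{θφ}) = (1/2)(1/sin(θ)^2)((sin(2*θ)) + (0) - (0)) = 1/tan(θ)
All other Christoffel symbols are zero.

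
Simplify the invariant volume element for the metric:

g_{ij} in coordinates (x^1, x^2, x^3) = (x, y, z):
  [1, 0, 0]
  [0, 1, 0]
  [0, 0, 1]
det(g) = 1
√|det(g)| = 1
Volume element: dV = 1 dx dy dz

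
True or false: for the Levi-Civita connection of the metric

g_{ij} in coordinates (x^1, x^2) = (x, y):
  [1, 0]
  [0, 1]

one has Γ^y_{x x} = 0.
Γ^y_{x x} = (1/2) g^{yy} (∂_x g_{yx} + ∂_x g_{yx} - ∂_y g_{xx}) = (1/2)(1)((0) + (0) - (0)) = 0
This equals the proposed value 0.
True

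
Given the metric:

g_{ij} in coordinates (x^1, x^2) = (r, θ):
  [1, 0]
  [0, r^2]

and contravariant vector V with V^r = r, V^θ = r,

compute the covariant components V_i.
V_i = g_{ij} V^j:
V_r = (1)(r) + (0)(r) = r
V_θ = (0)(r) + (r^2)(r) = r^3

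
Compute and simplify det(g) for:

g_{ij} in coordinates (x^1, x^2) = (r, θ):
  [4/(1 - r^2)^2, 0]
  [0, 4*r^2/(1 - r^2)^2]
For a 2×2 metric: det(g) = g_{11}·g_{22} - g_{12}·g_{21}
= (4/(1 - r^2)^2)·(4*r^2/(1 - r^2)^2) - (0)·(0)
= 16*r^2/(1 - r^2)^4 - 0
det(g) = 16*r^2/(1 - r^2)^4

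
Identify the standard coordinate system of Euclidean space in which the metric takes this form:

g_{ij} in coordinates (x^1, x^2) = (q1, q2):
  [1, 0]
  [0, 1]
All components are constant and the metric is the identity, i.e. orthonormal rectilinear coordinates.
Cartesian (2D) coordinates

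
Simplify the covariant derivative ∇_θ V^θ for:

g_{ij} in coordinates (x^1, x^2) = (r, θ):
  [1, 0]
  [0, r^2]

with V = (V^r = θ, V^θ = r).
Non-zero Christoffel symbols:
Γ^r_{θ θ} = -r
Γ^θ_{r θ} = 1/r
∇_θ V^θ = ∂_θ V^θ + Γ^θ_{θ j} V^j
  = (0) + (1/r)(θ) + (0)(r)
  = θ/r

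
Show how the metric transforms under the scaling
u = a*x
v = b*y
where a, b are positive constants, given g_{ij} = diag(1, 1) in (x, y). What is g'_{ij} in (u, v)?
Invert the transformation: x = u/a, y = v/b
g'_{ij} = (∂x^k/∂x'^i)(∂x^l/∂x'^j) g_{kl}; with g_{kl} = δ_{kl} this is Σ_k (∂x^k/∂x'^i)(∂x^k/∂x'^j).
Jacobian: ∂x/∂u = 1/a, ∂x/∂v = 0, ∂y/∂u = 0, ∂y/∂v = 1/b
g'_{uu} = (1/a)(1/a) + (0)(0) = 1/a^2
g'_{uv} = (1/a)(0) + (0)(1/b) = 0
g'_{vv} = (0)(0) + (1/b)(1/b) = 1/b^2
g'_{ij} = diag(1/a^2, 1/b^2)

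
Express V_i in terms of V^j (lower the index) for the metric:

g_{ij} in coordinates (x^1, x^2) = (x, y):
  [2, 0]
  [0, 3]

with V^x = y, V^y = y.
V_i = g_{ij} V^j:
V_x = (2)(y) + (0)(y) = 2*y
V_y = (0)(y) + (3)(y) = 3*y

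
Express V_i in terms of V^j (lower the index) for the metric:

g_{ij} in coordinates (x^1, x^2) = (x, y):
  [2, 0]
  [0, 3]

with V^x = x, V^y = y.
V_i = g_{ij} V^j:
V_x = (2)(x) + (0)(y) = 2*x
V_y = (0)(x) + (3)(y) = 3*y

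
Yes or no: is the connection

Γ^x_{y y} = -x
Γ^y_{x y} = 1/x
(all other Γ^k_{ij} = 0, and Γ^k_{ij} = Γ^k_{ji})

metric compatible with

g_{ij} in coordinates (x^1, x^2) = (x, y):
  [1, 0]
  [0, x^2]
Using ∇_k g_{ij} = ∂_k g_{ij} - Γ^m_{ki} g_{mj} - Γ^m_{kj} g_{im}:
e.g. ∇_x g_{yy} = (2*x) - (x) - (x) = 0
Every component ∇_k g_{ij} vanishes: the connection is metric compatible.
Yes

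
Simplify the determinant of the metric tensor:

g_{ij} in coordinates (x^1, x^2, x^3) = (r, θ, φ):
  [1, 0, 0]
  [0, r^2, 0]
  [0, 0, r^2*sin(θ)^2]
Diagonal metric: det(g) = g_{11}·g_{22}·g_{33}
= (1)·(r^2)·(r^2*sin(θ)^2)
det(g) = r^4*sin(θ)^2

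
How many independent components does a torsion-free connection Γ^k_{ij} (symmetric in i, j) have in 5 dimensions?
Γ^k_{ij} has n choices for the upper index and n(n+1)/2 independent symmetric lower index pairs.
Total = 5 × 5×6/2 = 5 × 15 = 75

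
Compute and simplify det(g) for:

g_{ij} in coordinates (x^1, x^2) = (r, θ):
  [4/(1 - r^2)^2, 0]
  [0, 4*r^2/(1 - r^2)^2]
For a 2×2 metric: det(g) = g_{11}·g_{22} - g_{12}·g_{21}
= (4/(1 - r^2)^2)·(4*r^2/(1 - r^2)^2) - (0)·(0)
= 16*r^2/(1 - r^2)^4 - 0
det(g) = 16*r^2/(1 - r^2)^4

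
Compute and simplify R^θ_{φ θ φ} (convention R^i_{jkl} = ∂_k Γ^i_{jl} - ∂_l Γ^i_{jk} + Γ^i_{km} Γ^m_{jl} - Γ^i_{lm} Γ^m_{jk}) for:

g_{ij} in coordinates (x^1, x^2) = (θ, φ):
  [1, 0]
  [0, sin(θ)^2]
Non-zero Christoffel symbols (Γ^k_{ij} = Γ^k_{ji}):
Γ^θ_{φ φ} = -sin(2*θ)/2
Γ^φ_{θ φ} = 1/tan(θ)
R^θ_{φ θ φ} = ∂_θ Γ^θ_{φ φ} - ∂_φ Γ^θ_{φ θ} + Γ^θ_{θ m} Γ^m_{φ φ} - Γ^θ_{φ m} Γ^m_{φ θ}
  = (-cos(2*θ)) - (0) + (0) - (-cos(θ)^2) = sin(θ)^2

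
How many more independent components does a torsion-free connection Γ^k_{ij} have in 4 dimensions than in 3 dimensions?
Independent components in n dimensions: n × n(n+1)/2 = n^2(n+1)/2.
4D: 4 × 10 = 40
3D: 3 × 6 = 18
Difference = 40 - 18 = 22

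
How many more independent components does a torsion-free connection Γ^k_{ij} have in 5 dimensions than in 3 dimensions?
Independent components in n dimensions: n × n(n+1)/2 = n^2(n+1)/2.
5D: 5 × 15 = 75
3D: 3 × 6 = 18
Difference = 75 - 18 = 57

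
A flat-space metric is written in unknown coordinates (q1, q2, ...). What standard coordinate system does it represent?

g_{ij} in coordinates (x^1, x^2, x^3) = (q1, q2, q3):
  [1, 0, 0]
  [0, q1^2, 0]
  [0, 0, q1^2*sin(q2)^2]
The line element ds^2 = dq1^2 + q1^2 dq2^2 + q1^2 sin(q2)^2 dq3^2 is dr^2 + r^2 dθ^2 + r^2 sin(θ)^2 dφ^2 with q1 = r, q2 = θ, q3 = φ.
spherical coordinates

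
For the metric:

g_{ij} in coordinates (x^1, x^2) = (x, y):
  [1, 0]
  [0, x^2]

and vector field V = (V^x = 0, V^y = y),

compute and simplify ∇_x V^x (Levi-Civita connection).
Non-zero Christoffel symbols:
Γ^x_{y y} = -x
Γ^y_{x y} = 1/x
∇_x V^x = ∂_x V^x + Γ^x_{x j} V^j
  = (0) + (0)(0) + (0)(y)
  = 0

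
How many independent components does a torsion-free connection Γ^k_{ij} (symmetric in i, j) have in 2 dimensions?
Γ^k_{ij} has n choices for the upper index and n(n+1)/2 independent symmetric lower index pairs.
Total = 2 × 2×3/2 = 2 × 3 = 6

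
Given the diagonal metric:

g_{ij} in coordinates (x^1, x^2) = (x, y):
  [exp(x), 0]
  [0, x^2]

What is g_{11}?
With x^1 = x, x^2 = y, g_{11} = g_{xx} is the row-1, column-1 entry of the matrix.
g_{11} = exp(x)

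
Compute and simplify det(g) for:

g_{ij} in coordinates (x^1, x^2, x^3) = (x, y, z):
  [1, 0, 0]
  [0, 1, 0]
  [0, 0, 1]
Diagonal metric: det(g) = g_{11}·g_{22}·g_{33}
= (1)·(1)·(1)
det(g) = 1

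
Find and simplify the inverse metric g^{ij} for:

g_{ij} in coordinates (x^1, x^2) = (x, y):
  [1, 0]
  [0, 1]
The metric is diagonal, so g^{ij} is diagonal with entries 1/g_{ii}: diag(1, 1).
g^{ij}:
  [1, 0]
  [0, 1]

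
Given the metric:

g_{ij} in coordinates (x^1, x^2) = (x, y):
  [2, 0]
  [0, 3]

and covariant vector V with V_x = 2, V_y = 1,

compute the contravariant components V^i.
Inverse metric (diagonal): g^{xx} = 1/2, g^{yy} = 1/3
V^i = g^{ij} V_j:
V^x = (1/2)(2) + (0)(1) = 1
V^y = (0)(2) + (1/3)(1) = 1/3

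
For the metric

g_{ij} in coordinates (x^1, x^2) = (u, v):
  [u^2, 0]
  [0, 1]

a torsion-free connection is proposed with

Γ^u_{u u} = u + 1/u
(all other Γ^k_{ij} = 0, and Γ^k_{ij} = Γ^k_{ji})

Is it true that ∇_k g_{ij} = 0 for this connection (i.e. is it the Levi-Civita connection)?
Using ∇_k g_{ij} = ∂_k g_{ij} - Γ^m_{ki} g_{mj} - Γ^m_{kj} g_{im}:
∇_u g_{uu} = (2*u) - (u^3 + u) - (u^3 + u) = -2*u^3 ≠ 0
So the connection is not metric compatible (it is not the Levi-Civita connection).
No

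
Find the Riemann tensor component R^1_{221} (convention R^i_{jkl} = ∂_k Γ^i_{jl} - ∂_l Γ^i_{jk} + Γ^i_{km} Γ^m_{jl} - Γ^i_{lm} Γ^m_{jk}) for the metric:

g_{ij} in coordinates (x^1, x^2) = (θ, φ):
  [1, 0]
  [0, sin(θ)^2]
Non-zero Christoffel symbols (Γ^k_{ij} = Γ^k_{ji}):
Γ^θ_{φ φ} = -sin(2*θ)/2
Γ^φ_{θ φ} = 1/tan(θ)
R^θ_{φ φ θ} = ∂_φ Γ^θ_{φ θ} - ∂_θ Γ^θ_{φ φ} + Γ^θ_{φ m} Γ^m_{φ θ} - Γ^θ_{θ m} Γ^m_{φ φ}
  = (0) - (-cos(2*θ)) + (-cos(θ)^2) - (0) = -sin(θ)^2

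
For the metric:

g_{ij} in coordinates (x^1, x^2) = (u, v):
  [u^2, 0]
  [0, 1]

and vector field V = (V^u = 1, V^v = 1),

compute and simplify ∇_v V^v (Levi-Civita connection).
Non-zero Christoffel symbols:
Γ^u_{u u} = 1/u
∇_v V^v = ∂_v V^v + Γ^v_{v j} V^j
  = (0) + (0)(1) + (0)(1)
  = 0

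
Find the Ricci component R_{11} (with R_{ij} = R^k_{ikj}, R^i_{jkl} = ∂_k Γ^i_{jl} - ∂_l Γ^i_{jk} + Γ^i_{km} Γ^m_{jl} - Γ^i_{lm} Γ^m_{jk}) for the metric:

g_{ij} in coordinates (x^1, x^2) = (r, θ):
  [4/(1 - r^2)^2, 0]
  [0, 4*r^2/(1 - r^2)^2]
Non-zero Christoffel symbols (Γ^k_{ij} = Γ^k_{ji}):
Γ^r_{r r} = 2*r/(1 - r^2)
Γ^r_{θ θ} = (r^3 + r)/(r^2 - 1)
Γ^θ_{r θ} = (-r^2 - 1)/(r^3 - r)
R^r_{r r r} = 0 (a repeated index in an antisymmetric pair)
R^θ_{r θ r} = ∂_θ Γ^θ_{r r} - ∂_r Γ^θ_{r θ} + Γ^θ_{θ m} Γ^m_{r r} - Γ^θ_{r m} Γ^m_{r θ}
  = (0) - ((r^4 + 4*r^2 - 1)/(r^3 - r)^2) + (2*(r^2 + 1)/(r^2 - 1)^2) - ((r^2 + 1)^2/(r^3 - r)^2) = -4/(r^2 - 1)^2
R_{rr} = R^r_{r r r} + R^θ_{r θ r} = (0) + (-4/(r^2 - 1)^2) = -4/(r^2 - 1)^2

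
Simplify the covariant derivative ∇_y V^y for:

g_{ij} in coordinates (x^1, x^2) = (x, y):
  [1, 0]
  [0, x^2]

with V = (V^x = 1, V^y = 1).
Non-zero Christoffel symbols:
Γ^x_{y y} = -x
Γ^y_{x y} = 1/x
∇_y V^y = ∂_y V^y + Γ^y_{y j} V^j
  = (0) + (1/x)(1) + (0)(1)
  = 1/x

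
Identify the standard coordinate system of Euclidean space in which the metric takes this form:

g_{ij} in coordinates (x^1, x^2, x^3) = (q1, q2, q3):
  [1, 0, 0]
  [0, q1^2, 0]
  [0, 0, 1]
The line element ds^2 = dq1^2 + q1^2 dq2^2 + dq3^2 is dr^2 + r^2 dθ^2 + dz^2 with q1 = r, q2 = θ, q3 = z.
cylindrical coordinates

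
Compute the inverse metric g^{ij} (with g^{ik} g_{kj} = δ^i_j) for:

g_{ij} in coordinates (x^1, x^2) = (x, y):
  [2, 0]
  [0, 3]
The metric is diagonal, so g^{ij} is diagonal with entries 1/g_{ii}: diag(1/2, 1/3).
g^{ij}:
  [1/2, 0]
  [0, 1/3]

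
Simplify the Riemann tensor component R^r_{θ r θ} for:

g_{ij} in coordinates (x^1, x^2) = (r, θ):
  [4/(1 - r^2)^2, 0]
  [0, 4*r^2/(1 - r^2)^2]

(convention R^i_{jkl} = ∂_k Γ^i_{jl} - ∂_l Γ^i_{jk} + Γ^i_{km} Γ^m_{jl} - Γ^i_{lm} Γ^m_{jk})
Non-zero Christoffel symbols (Γ^k_{ij} = Γ^k_{ji}):
Γ^r_{r r} = 2*r/(1 - r^2)
Γ^r_{θ θ} = (r^3 + r)/(r^2 - 1)
Γ^θ_{r θ} = (-r^2 - 1)/(r^3 - r)
R^r_{θ r θ} = ∂_r Γ^r_{θ θ} - ∂_θ Γ^r_{θ r} + Γ^r_{r m} Γ^m_{θ θ} - Γ^r_{θ m} Γ^m_{θ r}
  = ((r^4 - 4*r^2 - 1)/(r^2 - 1)^2) - (0) + (-2*r^2*(r^2 + 1)/(r^2 - 1)^2) - (-(r^2 + 1)^2/(r^2 - 1)^2) = -4*r^2/(r^2 - 1)^2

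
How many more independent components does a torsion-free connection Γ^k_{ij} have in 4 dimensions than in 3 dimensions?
Independent components in n dimensions: n × n(n+1)/2 = n^2(n+1)/2.
4D: 4 × 10 = 40
3D: 3 × 6 = 18
Difference = 40 - 18 = 22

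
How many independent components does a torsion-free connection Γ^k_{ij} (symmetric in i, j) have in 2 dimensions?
Γ^k_{ij} has n choices for the upper index and n(n+1)/2 independent symmetric lower index pairs.
Total = 2 × 2×3/2 = 2 × 3 = 6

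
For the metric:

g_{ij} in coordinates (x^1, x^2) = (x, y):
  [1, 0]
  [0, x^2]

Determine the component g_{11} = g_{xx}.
With x^1 = x, x^2 = y, g_{11} = g_{xx} is the row-1, column-1 entry of the matrix.
g_{11} = 1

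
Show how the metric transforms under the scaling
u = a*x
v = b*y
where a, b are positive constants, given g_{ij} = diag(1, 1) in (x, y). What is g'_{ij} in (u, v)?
Invert the transformation: x = u/a, y = v/b
g'_{ij} = (∂x^k/∂x'^i)(∂x^l/∂x'^j) g_{kl}; with g_{kl} = δ_{kl} this is Σ_k (∂x^k/∂x'^i)(∂x^k/∂x'^j).
Jacobian: ∂x/∂u = 1/a, ∂x/∂v = 0, ∂y/∂u = 0, ∂y/∂v = 1/b
g'_{uu} = (1/a)(1/a) + (0)(0) = 1/a^2
g'_{uv} = (1/a)(0) + (0)(1/b) = 0
g'_{vv} = (0)(0) + (1/b)(1/b) = 1/b^2
g'_{ij} = diag(1/a^2, 1/b^2)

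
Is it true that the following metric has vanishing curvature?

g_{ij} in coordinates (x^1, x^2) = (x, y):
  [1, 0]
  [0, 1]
All metric components are constant, so every Christoffel symbol vanishes and R^i_{jkl} = 0.
Yes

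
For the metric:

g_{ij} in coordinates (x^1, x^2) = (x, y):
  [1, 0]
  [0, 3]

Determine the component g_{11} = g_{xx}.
With x^1 = x, x^2 = y, g_{11} = g_{xx} is the row-1, column-1 entry of the matrix.
g_{11} = 1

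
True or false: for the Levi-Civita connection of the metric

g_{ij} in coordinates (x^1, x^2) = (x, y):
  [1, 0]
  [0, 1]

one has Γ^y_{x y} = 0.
Γ^y_{x y} = (1/2) g^{yy} (∂_x g_{yy} + ∂_y g_{yx} - ∂_y g_{xy}) = (1/2)(1)((0) + (0) - (0)) = 0
This equals the proposed value 0.
True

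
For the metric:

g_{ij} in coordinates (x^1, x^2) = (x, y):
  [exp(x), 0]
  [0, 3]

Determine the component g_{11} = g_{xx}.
With x^1 = x, x^2 = y, g_{11} = g_{xx} is the row-1, column-1 entry of the matrix.
g_{11} = exp(x)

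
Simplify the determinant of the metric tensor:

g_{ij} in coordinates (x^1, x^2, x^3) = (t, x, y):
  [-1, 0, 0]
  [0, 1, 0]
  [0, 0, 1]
Diagonal metric: det(g) = g_{11}·g_{22}·g_{33}
= (-1)·(1)·(1)
det(g) = -1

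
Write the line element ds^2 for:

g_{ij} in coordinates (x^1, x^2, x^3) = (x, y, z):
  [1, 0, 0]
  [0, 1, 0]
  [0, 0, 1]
ds^2 = g_{ij} dx^i dx^j; only the non-zero components contribute.
ds^2 = dx^2 + dy^2 + dz^2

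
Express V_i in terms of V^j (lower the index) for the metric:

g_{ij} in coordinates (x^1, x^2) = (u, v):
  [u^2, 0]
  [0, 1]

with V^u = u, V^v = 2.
V_i = g_{ij} V^j:
V_u = (u^2)(u) + (0)(2) = u^3
V_v = (0)(u) + (1)(2) = 2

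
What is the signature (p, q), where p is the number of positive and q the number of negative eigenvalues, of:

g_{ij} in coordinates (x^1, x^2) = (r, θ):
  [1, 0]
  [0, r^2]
The metric is diagonal, so its eigenvalues are the diagonal entries: 1, r^2 (at a generic point, where coordinate-dependent entries are positive).
2 positive, 0 negative.
(2, 0) - Riemannian (positive definite)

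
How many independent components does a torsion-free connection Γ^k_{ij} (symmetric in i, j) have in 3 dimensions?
Γ^k_{ij} has n choices for the upper index and n(n+1)/2 independent symmetric lower index pairs.
Total = 3 × 3×4/2 = 3 × 6 = 18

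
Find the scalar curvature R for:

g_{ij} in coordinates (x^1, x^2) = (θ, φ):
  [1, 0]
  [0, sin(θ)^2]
Non-zero Christoffel symbols (Γ^k_{ij} = Γ^k_{ji}):
Γ^θ_{φ φ} = -sin(2*θ)/2
Γ^φ_{θ φ} = 1/tan(θ)
Ricci tensor (R_{ij} = R^k_{ikj}): R_{θθ} = 1, R_{θφ} = 0, R_{φφ} = sin(θ)^2
Inverse metric: g^{θθ} = 1, g^{φφ} = 1/sin(θ)^2
R = g^{ij} R_{ij} = (1)(1) + (1/sin(θ)^2)(sin(θ)^2) = 2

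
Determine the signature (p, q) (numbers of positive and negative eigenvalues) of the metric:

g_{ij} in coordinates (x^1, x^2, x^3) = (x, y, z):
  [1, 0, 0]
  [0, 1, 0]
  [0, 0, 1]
The metric is diagonal, so its eigenvalues are the diagonal entries: 1, 1, 1 (at a generic point, where coordinate-dependent entries are positive).
3 positive, 0 negative.
(3, 0) - Riemannian (positive definite)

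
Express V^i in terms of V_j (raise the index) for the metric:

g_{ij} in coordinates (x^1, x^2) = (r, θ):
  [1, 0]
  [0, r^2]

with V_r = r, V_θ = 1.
Inverse metric (diagonal): g^{rr} = 1, g^{θθ} = 1/r^2
V^i = g^{ij} V_j:
V^r = (1)(r) + (0)(1) = r
V^θ = (0)(r) + (1/r^2)(1) = 1/r^2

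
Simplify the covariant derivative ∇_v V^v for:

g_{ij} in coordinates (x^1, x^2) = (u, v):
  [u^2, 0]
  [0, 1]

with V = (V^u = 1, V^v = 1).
Non-zero Christoffel symbols:
Γ^u_{u u} = 1/u
∇_v V^v = ∂_v V^v + Γ^v_{v j} V^j
  = (0) + (0)(1) + (0)(1)
  = 0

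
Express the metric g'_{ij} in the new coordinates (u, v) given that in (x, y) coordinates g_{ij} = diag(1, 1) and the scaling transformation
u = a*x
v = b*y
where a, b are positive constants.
Invert the transformation: x = u/a, y = v/b
g'_{ij} = (∂x^k/∂x'^i)(∂x^l/∂x'^j) g_{kl}; with g_{kl} = δ_{kl} this is Σ_k (∂x^k/∂x'^i)(∂x^k/∂x'^j).
Jacobian: ∂x/∂u = 1/a, ∂x/∂v = 0, ∂y/∂u = 0, ∂y/∂v = 1/b
g'_{uu} = (1/a)(1/a) + (0)(0) = 1/a^2
g'_{uv} = (1/a)(0) + (0)(1/b) = 0
g'_{vv} = (0)(0) + (1/b)(1/b) = 1/b^2
g'_{ij} = diag(1/a^2, 1/b^2)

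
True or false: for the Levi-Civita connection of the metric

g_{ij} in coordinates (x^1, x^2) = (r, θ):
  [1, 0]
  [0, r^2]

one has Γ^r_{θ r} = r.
Γ^r_{θ r} = (1/2) g^{rr} (∂_θ g_{rr} + ∂_r g_{rθ} - ∂_r g_{θr}) = (1/2)(1)((0) + (0) - (0)) = 0
This differs from the proposed value r.
False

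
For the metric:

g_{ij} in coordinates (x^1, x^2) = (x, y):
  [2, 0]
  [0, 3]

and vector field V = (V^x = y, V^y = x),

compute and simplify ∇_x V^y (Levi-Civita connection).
All Christoffel symbols are zero.
∇_x V^y = ∂_x V^y + Γ^y_{x j} V^j
  = (1) + (0)(y) + (0)(x)
  = 1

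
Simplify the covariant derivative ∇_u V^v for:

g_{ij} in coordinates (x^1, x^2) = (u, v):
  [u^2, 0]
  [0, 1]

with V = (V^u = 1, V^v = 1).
Non-zero Christoffel symbols:
Γ^u_{u u} = 1/u
∇_u V^v = ∂_u V^v + Γ^v_{u j} V^j
  = (0) + (0)(1) + (0)(1)
  = 0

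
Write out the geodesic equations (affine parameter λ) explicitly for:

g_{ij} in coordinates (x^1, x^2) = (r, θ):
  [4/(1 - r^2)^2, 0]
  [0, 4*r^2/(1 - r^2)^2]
Geodesic equation: d^2x^k/dλ^2 + Γ^k_{ij} (dx^i/dλ)(dx^j/dλ) = 0.
Non-zero Christoffel symbols:
Γ^r_{r r} = 2*r/(1 - r^2)
Γ^r_{θ θ} = (r^3 + r)/(r^2 - 1)
Γ^θ_{r θ} = (-r^2 - 1)/(r^3 - r)
Substituting (the symmetric pair Γ^k_{ij}, Γ^k_{ji} combines into a factor 2):
d^2r/dλ^2 + (2*r/(1 - r^2)) (dr/dλ)^2 + ((r^3 + r)/(r^2 - 1)) (dθ/dλ)^2 = 0
d^2θ/dλ^2 + ((-2*r^2 - 2)/(r^3 - r)) (dr/dλ)(dθ/dλ) = 0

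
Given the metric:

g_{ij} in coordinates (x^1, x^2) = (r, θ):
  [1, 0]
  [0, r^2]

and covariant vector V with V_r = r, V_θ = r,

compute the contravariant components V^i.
Inverse metric (diagonal): g^{rr} = 1, g^{θθ} = 1/r^2
V^i = g^{ij} V_j:
V^r = (1)(r) + (0)(r) = r
V^θ = (0)(r) + (1/r^2)(r) = 1/r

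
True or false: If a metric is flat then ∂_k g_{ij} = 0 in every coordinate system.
Flatness means R^i_{jkl} = 0; the components can still vary, e.g. the flat plane in polar coordinates has g_{θθ} = r^2.
False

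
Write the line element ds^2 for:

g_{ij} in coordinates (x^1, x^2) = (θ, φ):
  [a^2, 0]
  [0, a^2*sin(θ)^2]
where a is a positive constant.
ds^2 = g_{ij} dx^i dx^j; only the non-zero components contribute.
ds^2 = a^2 dθ^2 + a^2*sin(θ)^2 dφ^2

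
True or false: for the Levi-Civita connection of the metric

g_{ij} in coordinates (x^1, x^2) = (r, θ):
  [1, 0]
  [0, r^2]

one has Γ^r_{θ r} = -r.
Γ^r_{θ r} = (1/2) g^{rr} (∂_θ g_{rr} + ∂_r g_{rθ} - ∂_r g_{θr}) = (1/2)(1)((0) + (0) - (0)) = 0
This differs from the proposed value -r.
False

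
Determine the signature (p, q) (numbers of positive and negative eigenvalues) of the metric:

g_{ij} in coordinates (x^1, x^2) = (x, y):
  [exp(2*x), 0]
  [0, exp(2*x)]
The metric is diagonal, so its eigenvalues are the diagonal entries: exp(2*x), exp(2*x) (at a generic point, where coordinate-dependent entries are positive).
2 positive, 0 negative.
(2, 0) - Riemannian (positive definite)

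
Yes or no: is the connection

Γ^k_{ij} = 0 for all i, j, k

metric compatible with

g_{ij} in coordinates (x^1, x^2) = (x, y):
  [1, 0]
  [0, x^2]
Using ∇_k g_{ij} = ∂_k g_{ij} - Γ^m_{ki} g_{mj} - Γ^m_{kj} g_{im}:
∇_x g_{yy} = (2*x) - (0) - (0) = 2*x ≠ 0
So the connection is not metric compatible (it is not the Levi-Civita connection).
No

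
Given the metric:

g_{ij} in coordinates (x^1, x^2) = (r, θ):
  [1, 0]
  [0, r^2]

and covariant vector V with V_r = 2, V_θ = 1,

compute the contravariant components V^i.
Inverse metric (diagonal): g^{rr} = 1, g^{θθ} = 1/r^2
V^i = g^{ij} V_j:
V^r = (1)(2) + (0)(1) = 2
V^θ = (0)(2) + (1/r^2)(1) = 1/r^2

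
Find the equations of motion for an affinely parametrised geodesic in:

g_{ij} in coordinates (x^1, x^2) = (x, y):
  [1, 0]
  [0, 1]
Geodesic equation: d^2x^k/dλ^2 + Γ^k_{ij} (dx^i/dλ)(dx^j/dλ) = 0.
All Christoffel symbols vanish, so the geodesics are straight lines:
d^2x/dλ^2 = 0
d^2y/dλ^2 = 0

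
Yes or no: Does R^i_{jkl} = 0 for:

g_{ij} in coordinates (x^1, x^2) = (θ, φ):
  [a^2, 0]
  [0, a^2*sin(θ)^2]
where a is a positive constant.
Non-zero Christoffel symbols:
Γ^θ_{φ φ} = -sin(2*θ)/2
Γ^φ_{θ φ} = 1/tan(θ)
Ricci tensor: R_{θθ} = 1, R_{θφ} = 0, R_{φφ} = sin(θ)^2
The Ricci tensor is non-zero, so the Riemann tensor is non-zero: not flat.
No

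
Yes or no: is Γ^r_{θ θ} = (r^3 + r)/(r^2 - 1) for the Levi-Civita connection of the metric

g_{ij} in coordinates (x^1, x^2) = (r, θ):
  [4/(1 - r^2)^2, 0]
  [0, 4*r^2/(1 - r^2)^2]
Γ^r_{θ θ} = (1/2) g^{rr} (∂_θ g_{rθ} + ∂_θ g_{rθ} - ∂_r g_{θθ}) = (1/2)((1 - r^2)^2/4)((0) + (0) - (-8*(r^3 + r)/(r^2 - 1)^3)) = (r^3 + r)/(r^2 - 1)
This equals the proposed value (r^3 + r)/(r^2 - 1).
Yes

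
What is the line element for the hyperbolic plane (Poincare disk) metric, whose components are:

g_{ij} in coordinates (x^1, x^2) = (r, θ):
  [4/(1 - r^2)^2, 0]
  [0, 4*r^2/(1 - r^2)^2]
ds^2 = g_{ij} dx^i dx^j; only the non-zero components contribute.
ds^2 = (4/(1 - r^2)^2) dr^2 + (4*r^2/(1 - r^2)^2) dθ^2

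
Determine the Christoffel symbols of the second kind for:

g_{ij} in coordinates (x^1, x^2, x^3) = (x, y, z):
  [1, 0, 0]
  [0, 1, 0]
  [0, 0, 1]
Using Γ^k_{ij} = (1/2) g^{km} (∂_i g_{mj} + ∂_j g_{mi} - ∂_m g_{ij}); the metric is diagonal, so only the m = k term contributes.
Every metric component is constant, so all ∂_m g_{ij} = 0 and every Christoffel symbol vanishes.
All Christoffel symbols are zero.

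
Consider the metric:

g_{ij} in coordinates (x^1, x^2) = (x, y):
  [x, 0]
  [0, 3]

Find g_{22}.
With x^1 = x, x^2 = y, g_{22} = g_{yy} is the row-2, column-2 entry of the matrix.
g_{22} = 3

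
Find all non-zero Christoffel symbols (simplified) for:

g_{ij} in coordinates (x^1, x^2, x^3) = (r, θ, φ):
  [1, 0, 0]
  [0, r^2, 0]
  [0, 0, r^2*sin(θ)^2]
Using Γ^k_{ij} = (1/2) g^{km} (∂_i g_{mj} + ∂_j g_{mi} - ∂_m g_{ij}); the metric is diagonal, so only the m = k term contributes.
Non-zero symbols (using the symmetry Γ^k_{ij} = Γ^k_{ji}):
Γ^r_{θ θ} = (1/2) g^{rr} (∂_θ g_{rθ} + ∂_θ g_{rθ} - ∂_r g_{θθ}) = (1/2)(1)((0) + (0) - (2*r)) = -r
Γ^r_{φ φ} = (1/2) g^{rr} (∂_φ g_{rφ} + ∂_φ g_{rφ} - ∂_r g_{φφ}) = (1/2)(1)((0) + (0) - (2*r*sin(θ)^2)) = -r*sin(θ)^2
Γ^θ_{r θ} = (1/2) g^{θθ} (∂_r g_{θθ} + ∂_θ g_{θr} - ∂_θ g_{rθ}) = (1/2)(1/r^2)((2*r) + (0) - (0)) = 1/r
Γ^θ_{φ φ} = (1/2) g^{θθ} (∂_φ g_{θφ} + ∂_φ g_{θφ} - ∂_θ g_{φφ}) = (1/2)(1/r^2)((0) + (0) - (r^2*sin(2*θ))) = -sin(2*θ)/2
Γ^φ_{r φ} = (1/2) g^{φφ} (∂_r g_{φφ} + ∂_φ g_{φr} - ∂_φ g_{rφ}) = (1/2)(1/(r^2*sin(θ)^2))((2*r*sin(θ)^2) + (0) - (0)) = 1/r
Γ^φ_{θ φ} = (1/2) g^{φφ} (∂_θ g_{φφ} + ∂_φ g_{φθ} - ∂_φ g_{θφ}) = (1/2)(1/(r^2*sin(θ)^2))((r^2*sin(2*θ)) + (0) - (0)) = 1/tan(θ)
All other Christoffel symbols are zero.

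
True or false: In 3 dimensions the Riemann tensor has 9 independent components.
n^2(n^2-1)/12 = 9·8/12 = 6 independent components for n = 3.
False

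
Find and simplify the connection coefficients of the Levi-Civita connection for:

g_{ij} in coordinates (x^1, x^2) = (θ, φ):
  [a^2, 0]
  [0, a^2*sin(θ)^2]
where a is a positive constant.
Using Γ^k_{ij} = (1/2) g^{km} (∂_i g_{mj} + ∂_j g_{mi} - ∂_m g_{ij}); the metric is diagonal, so only the m = k term contributes.
Non-zero symbols (using the symmetry Γ^k_{ij} = Γ^k_{ji}):
Γ^θ_{φ φ} = (1/2) g^{θθ} (∂_φ g_{θφ} + ∂_φ g_{θφ} - ∂_θ g_{φφ}) = (1/2)(1/a^2)((0) + (0) - (a^2*sin(2*θ))) = -sin(2*θ)/2
Γ^φ_{θ φ} = (1/2) g^{φφ} (∂_θ g_{φφ} + ∂_φ g_{φθ} - ∂_φ g_{θφ}) = (1/2)(1/(a^2*sin(θ)^2))((a^2*sin(2*θ)) + (0) - (0)) = 1/tan(θ)
All other Christoffel symbols are zero.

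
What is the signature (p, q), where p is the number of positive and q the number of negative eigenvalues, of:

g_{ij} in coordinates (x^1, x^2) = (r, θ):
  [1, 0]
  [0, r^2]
The metric is diagonal, so its eigenvalues are the diagonal entries: 1, r^2 (at a generic point, where coordinate-dependent entries are positive).
2 positive, 0 negative.
(2, 0) - Riemannian (positive definite)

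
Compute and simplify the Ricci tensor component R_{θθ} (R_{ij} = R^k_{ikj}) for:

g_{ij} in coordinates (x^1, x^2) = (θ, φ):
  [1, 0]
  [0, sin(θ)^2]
Non-zero Christoffel symbols (Γ^k_{ij} = Γ^k_{ji}):
Γ^θ_{φ φ} = -sin(2*θ)/2
Γ^φ_{θ φ} = 1/tan(θ)
R^θ_{θ θ θ} = 0 (a repeated index in an antisymmetric pair)
R^φ_{θ φ θ} = ∂_φ Γ^φ_{θ θ} - ∂_θ Γ^φ_{θ φ} + Γ^φ_{φ m} Γ^m_{θ θ} - Γ^φ_{θ m} Γ^m_{θ φ}
  = (0) - (-1/sin(θ)^2) + (0) - (1/tan(θ)^2) = 1
R_{θθ} = R^θ_{θ θ θ} + R^φ_{θ φ θ} = (0) + (1) = 1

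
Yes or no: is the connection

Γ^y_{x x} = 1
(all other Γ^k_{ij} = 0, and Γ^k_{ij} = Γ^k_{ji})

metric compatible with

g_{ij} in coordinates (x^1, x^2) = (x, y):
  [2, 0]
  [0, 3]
Using ∇_k g_{ij} = ∂_k g_{ij} - Γ^m_{ki} g_{mj} - Γ^m_{kj} g_{im}:
∇_x g_{xy} = (0) - (3) - (0) = -3 ≠ 0
So the connection is not metric compatible (it is not the Levi-Civita connection).
No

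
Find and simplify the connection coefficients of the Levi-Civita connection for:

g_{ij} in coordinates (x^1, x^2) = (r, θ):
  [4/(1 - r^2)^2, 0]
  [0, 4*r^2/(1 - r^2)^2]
Using Γ^k_{ij} = (1/2) g^{km} (∂_i g_{mj} + ∂_j g_{mi} - ∂_m g_{ij}); the metric is diagonal, so only the m = k term contributes.
Non-zero symbols (using the symmetry Γ^k_{ij} = Γ^k_{ji}):
Γ^r_{r r} = (1/2) g^{rr} (∂_r g_{rr} + ∂_r g_{rr} - ∂_r g_{rr}) = (1/2)((1 - r^2)^2/4)((16*r/(1 - r^2)^3) + (16*r/(1 - r^2)^3) - (16*r/(1 - r^2)^3)) = 2*r/(1 - r^2)
Γ^r_{θ θ} = (1/2) g^{rr} (∂_θ g_{rθ} + ∂_θ g_{rθ} - ∂_r g_{θθ}) = (1/2)((1 - r^2)^2/4)((0) + (0) - (-8*(r^3 + r)/(r^2 - 1)^3)) = (r^3 + r)/(r^2 - 1)
Γ^θ_{r θ} = (1/2) g^{θθ} (∂_r g_{θθ} + ∂_θ g_{θr} - ∂_θ g_{rθ}) = (1/2)((1 - r^2)^2/(4*r^2))((-8*(r^3 + r)/(r^2 - 1)^3) + (0) - (0)) = (-r^2 - 1)/(r^3 - r)
All other Christoffel symbols are zero.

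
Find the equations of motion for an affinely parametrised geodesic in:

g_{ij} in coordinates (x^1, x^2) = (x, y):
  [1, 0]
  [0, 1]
Geodesic equation: d^2x^k/dλ^2 + Γ^k_{ij} (dx^i/dλ)(dx^j/dλ) = 0.
All Christoffel symbols vanish, so the geodesics are straight lines:
d^2x/dλ^2 = 0
d^2y/dλ^2 = 0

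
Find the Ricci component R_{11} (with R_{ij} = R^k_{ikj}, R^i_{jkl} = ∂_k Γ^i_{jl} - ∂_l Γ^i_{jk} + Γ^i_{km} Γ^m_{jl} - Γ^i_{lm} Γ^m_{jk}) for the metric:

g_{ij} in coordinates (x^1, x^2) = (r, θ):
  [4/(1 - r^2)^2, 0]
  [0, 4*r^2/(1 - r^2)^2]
Non-zero Christoffel symbols (Γ^k_{ij} = Γ^k_{ji}):
Γ^r_{r r} = 2*r/(1 - r^2)
Γ^r_{θ θ} = (r^3 + r)/(r^2 - 1)
Γ^θ_{r θ} = (-r^2 - 1)/(r^3 - r)
R^r_{r r r} = 0 (a repeated index in an antisymmetric pair)
R^θ_{r θ r} = ∂_θ Γ^θ_{r r} - ∂_r Γ^θ_{r θ} + Γ^θ_{θ m} Γ^m_{r r} - Γ^θ_{r m} Γ^m_{r θ}
  = (0) - ((r^4 + 4*r^2 - 1)/(r^3 - r)^2) + (2*(r^2 + 1)/(r^2 - 1)^2) - ((r^2 + 1)^2/(r^3 - r)^2) = -4/(r^2 - 1)^2
R_{rr} = R^r_{r r r} + R^θ_{r θ r} = (0) + (-4/(r^2 - 1)^2) = -4/(r^2 - 1)^2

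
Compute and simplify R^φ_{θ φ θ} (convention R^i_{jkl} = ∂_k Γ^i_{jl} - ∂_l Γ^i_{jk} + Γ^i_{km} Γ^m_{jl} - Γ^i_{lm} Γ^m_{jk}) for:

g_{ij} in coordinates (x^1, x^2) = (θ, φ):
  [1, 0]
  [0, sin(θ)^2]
Non-zero Christoffel symbols (Γ^k_{ij} = Γ^k_{ji}):
Γ^θ_{φ φ} = -sin(2*θ)/2
Γ^φ_{θ φ} = 1/tan(θ)
R^φ_{θ φ θ} = ∂_φ Γ^φ_{θ θ} - ∂_θ Γ^φ_{θ φ} + Γ^φ_{φ m} Γ^m_{θ θ} - Γ^φ_{θ m} Γ^m_{θ φ}
  = (0) - (-1/sin(θ)^2) + (0) - (1/tan(θ)^2) = 1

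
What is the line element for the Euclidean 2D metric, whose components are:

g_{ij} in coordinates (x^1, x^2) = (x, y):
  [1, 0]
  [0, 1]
ds^2 = g_{ij} dx^i dx^j; only the non-zero components contribute.
ds^2 = dx^2 + dy^2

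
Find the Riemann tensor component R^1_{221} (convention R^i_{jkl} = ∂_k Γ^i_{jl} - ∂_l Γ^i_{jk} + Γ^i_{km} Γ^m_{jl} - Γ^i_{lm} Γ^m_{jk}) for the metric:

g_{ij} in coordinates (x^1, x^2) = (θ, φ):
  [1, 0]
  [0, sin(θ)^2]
Non-zero Christoffel symbols (Γ^k_{ij} = Γ^k_{ji}):
Γ^θ_{φ φ} = -sin(2*θ)/2
Γ^φ_{θ φ} = 1/tan(θ)
R^θ_{φ φ θ} = ∂_φ Γ^θ_{φ θ} - ∂_θ Γ^θ_{φ φ} + Γ^θ_{φ m} Γ^m_{φ θ} - Γ^θ_{θ m} Γ^m_{φ φ}
  = (0) - (-cos(2*θ)) + (-cos(θ)^2) - (0) = -sin(θ)^2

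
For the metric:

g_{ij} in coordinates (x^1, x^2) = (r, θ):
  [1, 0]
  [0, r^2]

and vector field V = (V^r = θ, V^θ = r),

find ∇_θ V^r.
Non-zero Christoffel symbols:
Γ^r_{θ θ} = -r
Γ^θ_{r θ} = 1/r
∇_θ V^r = ∂_θ V^r + Γ^r_{θ j} V^j
  = (1) + (0)(θ) + (-r)(r)
  = 1 - r^2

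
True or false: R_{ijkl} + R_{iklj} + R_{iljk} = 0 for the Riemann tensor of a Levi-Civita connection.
This is the first (algebraic) Bianchi identity.
True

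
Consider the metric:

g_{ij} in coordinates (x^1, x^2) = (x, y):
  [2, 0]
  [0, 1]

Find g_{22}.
With x^1 = x, x^2 = y, g_{22} = g_{yy} is the row-2, column-2 entry of the matrix.
g_{22} = 1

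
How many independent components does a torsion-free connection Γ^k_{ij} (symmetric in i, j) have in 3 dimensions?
Γ^k_{ij} has n choices for the upper index and n(n+1)/2 independent symmetric lower index pairs.
Total = 3 × 3×4/2 = 3 × 6 = 18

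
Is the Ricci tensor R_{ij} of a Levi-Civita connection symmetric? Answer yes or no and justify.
R_{ij} = R^k_{ikj}; the pair symmetry R_{kilj} = R_{ljki} gives R_{ij} = R_{ji}.
Yes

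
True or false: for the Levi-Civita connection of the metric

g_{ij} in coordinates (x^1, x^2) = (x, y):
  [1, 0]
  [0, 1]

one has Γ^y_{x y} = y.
Γ^y_{x y} = (1/2) g^{yy} (∂_x g_{yy} + ∂_y g_{yx} - ∂_y g_{xy}) = (1/2)(1)((0) + (0) - (0)) = 0
This differs from the proposed value y.
False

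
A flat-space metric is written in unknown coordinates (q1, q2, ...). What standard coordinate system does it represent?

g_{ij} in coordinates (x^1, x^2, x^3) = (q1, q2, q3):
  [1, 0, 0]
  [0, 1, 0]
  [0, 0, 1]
All components are constant and the metric is the identity, i.e. orthonormal rectilinear coordinates.
Cartesian (3D) coordinates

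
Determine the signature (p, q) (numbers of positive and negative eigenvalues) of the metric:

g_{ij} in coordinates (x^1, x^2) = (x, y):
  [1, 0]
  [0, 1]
The metric is diagonal, so its eigenvalues are the diagonal entries: 1, 1 (at a generic point, where coordinate-dependent entries are positive).
2 positive, 0 negative.
(2, 0) - Riemannian (positive definite)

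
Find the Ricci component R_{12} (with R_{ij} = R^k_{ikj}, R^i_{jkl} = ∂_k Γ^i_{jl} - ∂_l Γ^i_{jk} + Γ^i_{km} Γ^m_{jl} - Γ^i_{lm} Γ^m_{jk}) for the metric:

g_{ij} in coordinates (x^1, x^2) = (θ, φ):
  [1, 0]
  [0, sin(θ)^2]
Non-zero Christoffel symbols (Γ^k_{ij} = Γ^k_{ji}):
Γ^θ_{φ φ} = -sin(2*θ)/2
Γ^φ_{θ φ} = 1/tan(θ)
R^θ_{θ θ φ} = 0 (a repeated index in an antisymmetric pair)
R^φ_{θ φ φ} = 0 (a repeated index in an antisymmetric pair)
R_{θφ} = R^θ_{θ θ φ} + R^φ_{θ φ φ} = (0) + (0) = 0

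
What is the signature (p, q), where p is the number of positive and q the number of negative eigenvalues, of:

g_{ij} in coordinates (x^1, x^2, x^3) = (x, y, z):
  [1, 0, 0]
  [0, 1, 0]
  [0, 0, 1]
The metric is diagonal, so its eigenvalues are the diagonal entries: 1, 1, 1 (at a generic point, where coordinate-dependent entries are positive).
3 positive, 0 negative.
(3, 0) - Riemannian (positive definite)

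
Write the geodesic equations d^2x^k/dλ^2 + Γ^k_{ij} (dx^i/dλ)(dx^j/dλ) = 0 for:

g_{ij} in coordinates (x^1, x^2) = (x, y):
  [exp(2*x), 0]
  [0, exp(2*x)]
Geodesic equation: d^2x^k/dλ^2 + Γ^k_{ij} (dx^i/dλ)(dx^j/dλ) = 0.
Non-zero Christoffel symbols:
Γ^x_{x x} = 1
Γ^x_{y y} = -1
Γ^y_{x y} = 1
Substituting (the symmetric pair Γ^k_{ij}, Γ^k_{ji} combines into a factor 2):
d^2x/dλ^2 + (dx/dλ)^2 - (dy/dλ)^2 = 0
d^2y/dλ^2 + 2 (dx/dλ)(dy/dλ) = 0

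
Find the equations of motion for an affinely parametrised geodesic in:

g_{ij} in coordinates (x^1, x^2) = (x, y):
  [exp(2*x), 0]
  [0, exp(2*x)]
Geodesic equation: d^2x^k/dλ^2 + Γ^k_{ij} (dx^i/dλ)(dx^j/dλ) = 0.
Non-zero Christoffel symbols:
Γ^x_{x x} = 1
Γ^x_{y y} = -1
Γ^y_{x y} = 1
Substituting (the symmetric pair Γ^k_{ij}, Γ^k_{ji} combines into a factor 2):
d^2x/dλ^2 + (dx/dλ)^2 - (dy/dλ)^2 = 0
d^2y/dλ^2 + 2 (dx/dλ)(dy/dλ) = 0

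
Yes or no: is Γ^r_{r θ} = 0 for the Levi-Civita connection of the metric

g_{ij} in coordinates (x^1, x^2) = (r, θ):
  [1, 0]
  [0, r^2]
Γ^r_{r θ} = (1/2) g^{rr} (∂_r g_{rθ} + ∂_θ g_{rr} - ∂_r g_{rθ}) = (1/2)(1)((0) + (0) - (0)) = 0
This equals the proposed value 0.
Yes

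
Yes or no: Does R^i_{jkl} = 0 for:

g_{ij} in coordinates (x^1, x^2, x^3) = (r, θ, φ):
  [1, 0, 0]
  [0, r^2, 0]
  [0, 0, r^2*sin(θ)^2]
Non-zero Christoffel symbols:
Γ^r_{θ θ} = -r
Γ^r_{φ φ} = -r*sin(θ)^2
Γ^θ_{r θ} = 1/r
Γ^θ_{φ φ} = -sin(2*θ)/2
Γ^φ_{r φ} = 1/r
Γ^φ_{θ φ} = 1/tan(θ)
Ricci tensor: R_{rr} = 0, R_{rθ} = 0, R_{rφ} = 0, R_{θθ} = 0, R_{θφ} = 0, R_{φφ} = 0
All R_{ij} vanish; in 3 dimensions the Riemann tensor is fully determined by the Ricci tensor, so R^i_{jkl} = 0: the metric is flat (curvilinear coordinates on flat space).
Yes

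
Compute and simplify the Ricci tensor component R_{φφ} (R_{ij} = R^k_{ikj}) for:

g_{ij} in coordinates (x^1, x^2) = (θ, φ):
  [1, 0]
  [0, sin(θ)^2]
Non-zero Christoffel symbols (Γ^k_{ij} = Γ^k_{ji}):
Γ^θ_{φ φ} = -sin(2*θ)/2
Γ^φ_{θ φ} = 1/tan(θ)
R^θ_{φ θ φ} = ∂_θ Γ^θ_{φ φ} - ∂_φ Γ^θ_{φ θ} + Γ^θ_{θ m} Γ^m_{φ φ} - Γ^θ_{φ m} Γ^m_{φ θ}
  = (-cos(2*θ)) - (0) + (0) - (-cos(θ)^2) = sin(θ)^2
R^φ_{φ φ φ} = 0 (a repeated index in an antisymmetric pair)
R_{φφ} = R^θ_{φ θ φ} + R^φ_{φ φ φ} = (sin(θ)^2) + (0) = sin(θ)^2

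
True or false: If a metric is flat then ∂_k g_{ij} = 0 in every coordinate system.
Flatness means R^i_{jkl} = 0; the components can still vary, e.g. the flat plane in polar coordinates has g_{θθ} = r^2.
False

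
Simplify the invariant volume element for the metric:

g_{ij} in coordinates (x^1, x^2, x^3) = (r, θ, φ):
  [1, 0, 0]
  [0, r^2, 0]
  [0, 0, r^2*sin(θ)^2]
det(g) = r^4*sin(θ)^2
√|det(g)| = r^2*sin(θ) (taking 0 < θ < π so that |sin(θ)| = sin(θ))
Volume element: dV = r^2*sin(θ) dr dθ dφ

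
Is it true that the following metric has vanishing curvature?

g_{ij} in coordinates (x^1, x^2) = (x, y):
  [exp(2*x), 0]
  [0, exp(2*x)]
Non-zero Christoffel symbols:
Γ^x_{x x} = 1
Γ^x_{y y} = -1
Γ^y_{x y} = 1
Ricci tensor: R_{xx} = 0, R_{xy} = 0, R_{yy} = 0
All R_{ij} vanish; in 2 dimensions the Riemann tensor is fully determined by the Ricci tensor, so R^i_{jkl} = 0: the metric is flat (curvilinear coordinates on flat space).
Yes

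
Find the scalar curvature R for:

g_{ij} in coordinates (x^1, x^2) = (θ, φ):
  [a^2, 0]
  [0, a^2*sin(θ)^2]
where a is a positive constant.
Non-zero Christoffel symbols (Γ^k_{ij} = Γ^k_{ji}):
Γ^θ_{φ φ} = -sin(2*θ)/2
Γ^φ_{θ φ} = 1/tan(θ)
Ricci tensor (R_{ij} = R^k_{ikj}): R_{θθ} = 1, R_{θφ} = 0, R_{φφ} = sin(θ)^2
Inverse metric: g^{θθ} = 1/a^2, g^{φφ} = 1/(a^2*sin(θ)^2)
R = g^{ij} R_{ij} = (1/a^2)(1) + (1/(a^2*sin(θ)^2))(sin(θ)^2) = 2/a^2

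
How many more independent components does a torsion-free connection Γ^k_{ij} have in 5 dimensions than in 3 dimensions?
Independent components in n dimensions: n × n(n+1)/2 = n^2(n+1)/2.
5D: 5 × 15 = 75
3D: 3 × 6 = 18
Difference = 75 - 18 = 57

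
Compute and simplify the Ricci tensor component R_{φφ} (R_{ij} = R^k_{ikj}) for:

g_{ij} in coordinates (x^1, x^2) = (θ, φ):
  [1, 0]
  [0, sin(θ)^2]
Non-zero Christoffel symbols (Γ^k_{ij} = Γ^k_{ji}):
Γ^θ_{φ φ} = -sin(2*θ)/2
Γ^φ_{θ φ} = 1/tan(θ)
R^θ_{φ θ φ} = ∂_θ Γ^θ_{φ φ} - ∂_φ Γ^θ_{φ θ} + Γ^θ_{θ m} Γ^m_{φ φ} - Γ^θ_{φ m} Γ^m_{φ θ}
  = (-cos(2*θ)) - (0) + (0) - (-cos(θ)^2) = sin(θ)^2
R^φ_{φ φ φ} = 0 (a repeated index in an antisymmetric pair)
R_{φφ} = R^θ_{φ θ φ} + R^φ_{φ φ φ} = (sin(θ)^2) + (0) = sin(θ)^2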